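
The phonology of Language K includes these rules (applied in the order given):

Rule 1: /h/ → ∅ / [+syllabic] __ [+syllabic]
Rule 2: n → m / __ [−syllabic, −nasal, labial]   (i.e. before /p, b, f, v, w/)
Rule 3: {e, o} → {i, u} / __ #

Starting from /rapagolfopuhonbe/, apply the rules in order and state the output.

rapagolfopuombi

Rule 1 (intervocalic h-deletion): /h/ occurs between vowels /u/ and /o/, so it deletes. /rapagolfopuhonbe/ → rapagolfopuonbe.
Rule 2 (nasal place assimilation): /n/ precedes the labial consonant /b/, so it assimilates in place to [m]. /rapagolfopuonbe/ → rapagolfopuombe.
Rule 3 (final vowel raising): /e/ is a mid vowel in word-final position, so it raises to [i]. /rapagolfopuombe/ → rapagolfopuombi.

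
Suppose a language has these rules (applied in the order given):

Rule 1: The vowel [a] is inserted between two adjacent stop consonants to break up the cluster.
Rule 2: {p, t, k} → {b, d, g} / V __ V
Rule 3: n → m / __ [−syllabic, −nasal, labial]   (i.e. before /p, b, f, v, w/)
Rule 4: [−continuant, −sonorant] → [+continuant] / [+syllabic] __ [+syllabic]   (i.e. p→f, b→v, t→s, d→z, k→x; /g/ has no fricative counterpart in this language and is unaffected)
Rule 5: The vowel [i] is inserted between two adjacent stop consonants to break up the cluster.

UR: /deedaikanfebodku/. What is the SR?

Rule 1 (stop-cluster a-epenthesis): /d/ and /k/ form a stop–stop cluster, so [a] is inserted between them. /deedaikanfebodku/ → deedaikanfebodaku.
Rule 2 (intervocalic voicing): /k/ is a voiceless stop between vowels /i/ and /a/, so it voices to [g]. /k/ is a voiceless stop between vowels /a/ and /u/, so it voices to [g]. /deedaikanfebodaku/ → deedaiganfebodagu.
Rule 3 (nasal place assimilation): /n/ precedes the labial consonant /f/, so it assimilates in place to [m]. /deedaiganfebodagu/ → deedaigamfebodagu.
Rule 4 (intervocalic spirantization): /d/ is a stop between vowels /e/ and /a/, so it spirantizes to the fricative [z]. /b/ is a stop between vowels /e/ and /o/, so it spirantizes to the fricative [v]. /d/ is a stop between vowels /o/ and /a/, so it spirantizes to the fricative [z]. /deedaigamfebodagu/ → deezaigamfevozagu.
Rule 5 (stop-cluster i-epenthesis): no segment meets the environment; /deezaigamfevozagu/ is unchanged.

deezaigamfevozagu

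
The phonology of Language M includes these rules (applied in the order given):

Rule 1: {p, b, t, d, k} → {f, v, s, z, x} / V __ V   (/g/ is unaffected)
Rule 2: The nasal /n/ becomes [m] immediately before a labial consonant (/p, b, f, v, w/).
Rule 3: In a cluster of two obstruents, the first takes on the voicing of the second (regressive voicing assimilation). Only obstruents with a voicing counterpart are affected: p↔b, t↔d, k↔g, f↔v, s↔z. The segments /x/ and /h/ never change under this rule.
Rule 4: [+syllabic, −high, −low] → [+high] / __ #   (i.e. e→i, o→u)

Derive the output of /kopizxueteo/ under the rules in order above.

kofisxueseu

Rule 1 (intervocalic spirantization): /p/ is a stop between vowels /o/ and /i/, so it spirantizes to the fricative [f]. /t/ is a stop between vowels /e/ and /e/, so it spirantizes to the fricative [s]. /kopizxueteo/ → kofizxueseo.
Rule 2 (nasal place assimilation): no segment meets the environment; /kofizxueseo/ is unchanged.
Rule 3 (regressive voicing assimilation): /z/ precedes the voiceless obstruent /x/, so it devoices to [s] by assimilation. /kofizxueseo/ → kofisxueseo.
Rule 4 (final vowel raising): /o/ is a mid vowel in word-final position, so it raises to [u]. /kofisxueseo/ → kofisxueseu.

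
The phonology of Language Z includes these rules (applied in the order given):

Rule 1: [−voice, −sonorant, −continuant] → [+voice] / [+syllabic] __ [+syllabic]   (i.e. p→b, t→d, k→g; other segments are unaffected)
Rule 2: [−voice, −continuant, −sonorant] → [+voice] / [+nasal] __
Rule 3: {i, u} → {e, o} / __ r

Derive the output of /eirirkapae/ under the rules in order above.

Rule 1 (intervocalic voicing): /p/ is a voiceless stop between vowels /a/ and /a/, so it voices to [b]. /eirirkapae/ → eirirkabae.
Rule 2 (post-nasal voicing): no segment meets the environment; /eirirkabae/ is unchanged.
Rule 3 (pre-rhotic lowering): /i/ is a high vowel immediately before /r/, so it lowers to [e]. /i/ is a high vowel immediately before /r/, so it lowers to [e]. /eirirkabae/ → eererkabae.

eererkabae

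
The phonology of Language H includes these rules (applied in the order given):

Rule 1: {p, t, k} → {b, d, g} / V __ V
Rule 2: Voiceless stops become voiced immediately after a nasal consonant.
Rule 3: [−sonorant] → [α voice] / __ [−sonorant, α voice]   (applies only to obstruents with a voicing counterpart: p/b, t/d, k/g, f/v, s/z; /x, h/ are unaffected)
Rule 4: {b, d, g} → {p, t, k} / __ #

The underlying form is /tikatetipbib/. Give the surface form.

Rule 1 (intervocalic voicing): /k/ is a voiceless stop between vowels /i/ and /a/, so it voices to [g]. /t/ is a voiceless stop between vowels /a/ and /e/, so it voices to [d]. /t/ is a voiceless stop between vowels /e/ and /i/, so it voices to [d]. /tikatetipbib/ → tigadedipbib.
Rule 2 (post-nasal voicing): no segment meets the environment; /tigadedipbib/ is unchanged.
Rule 3 (regressive voicing assimilation): /p/ precedes the voiced obstruent /b/, so it voices to [b] by assimilation. /tigadedipbib/ → tigadedibbib.
Rule 4 (final devoicing): /b/ is a voiced stop in word-final position, so it devoices to [p]. /tigadedibbib/ → tigadedibbip.

tigadedibbip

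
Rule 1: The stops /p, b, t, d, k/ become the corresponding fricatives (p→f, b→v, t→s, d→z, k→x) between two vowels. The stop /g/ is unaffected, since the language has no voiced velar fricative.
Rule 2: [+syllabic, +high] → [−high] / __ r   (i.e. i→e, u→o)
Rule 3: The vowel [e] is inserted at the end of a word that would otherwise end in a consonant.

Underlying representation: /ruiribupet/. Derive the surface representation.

ruerivufete

Rule 1 (intervocalic spirantization): /b/ is a stop between vowels /i/ and /u/, so it spirantizes to the fricative [v]. /p/ is a stop between vowels /u/ and /e/, so it spirantizes to the fricative [f]. /ruiribupet/ → ruirivufet.
Rule 2 (pre-rhotic lowering): /i/ is a high vowel immediately before /r/, so it lowers to [e]. /ruirivufet/ → ruerivufet.
Rule 3 (final e-epenthesis): the form ends in the consonant /t/, so [e] is inserted word-finally. /ruerivufet/ → ruerivufete.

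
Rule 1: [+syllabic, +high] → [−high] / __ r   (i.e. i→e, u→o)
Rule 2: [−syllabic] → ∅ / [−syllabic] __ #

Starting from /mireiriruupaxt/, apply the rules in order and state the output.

mereereruupax

Rule 1 (pre-rhotic lowering): /i/ is a high vowel immediately before /r/, so it lowers to [e]. /i/ is a high vowel immediately before /r/, so it lowers to [e]. /i/ is a high vowel immediately before /r/, so it lowers to [e]. /mireiriruupaxt/ → mereereruupaxt.
Rule 2 (final cluster simplification): /t/ is the second consonant of a word-final cluster /xt/, so it deletes. /mereereruupaxt/ → mereereruupax.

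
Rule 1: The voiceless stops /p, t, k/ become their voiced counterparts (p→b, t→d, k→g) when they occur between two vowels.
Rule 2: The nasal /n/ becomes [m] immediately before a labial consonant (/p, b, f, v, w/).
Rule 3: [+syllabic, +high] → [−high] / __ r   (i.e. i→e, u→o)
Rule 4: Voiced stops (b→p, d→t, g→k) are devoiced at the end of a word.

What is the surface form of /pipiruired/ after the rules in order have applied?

Rule 1 (intervocalic voicing): /p/ is a voiceless stop between vowels /i/ and /i/, so it voices to [b]. /pipiruired/ → pibiruired.
Rule 2 (nasal place assimilation): no segment meets the environment; /pibiruired/ is unchanged.
Rule 3 (pre-rhotic lowering): /i/ is a high vowel immediately before /r/, so it lowers to [e]. /i/ is a high vowel immediately before /r/, so it lowers to [e]. /pibiruired/ → piberuered.
Rule 4 (final devoicing): /d/ is a voiced stop in word-final position, so it devoices to [t]. /piberuered/ → piberueret.

piberueret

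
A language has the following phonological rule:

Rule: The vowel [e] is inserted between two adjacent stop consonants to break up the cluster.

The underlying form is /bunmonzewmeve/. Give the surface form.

No segment of /bunmonzewmeve/ meets the structural description of the rule, so the form surfaces unchanged.

bunmonzewmeve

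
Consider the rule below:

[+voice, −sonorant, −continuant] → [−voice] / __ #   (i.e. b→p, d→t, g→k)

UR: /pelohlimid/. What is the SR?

/d/ is a voiced stop in word-final position, so it devoices to [t].
Surface form: [pelohlimit].

pelohlimit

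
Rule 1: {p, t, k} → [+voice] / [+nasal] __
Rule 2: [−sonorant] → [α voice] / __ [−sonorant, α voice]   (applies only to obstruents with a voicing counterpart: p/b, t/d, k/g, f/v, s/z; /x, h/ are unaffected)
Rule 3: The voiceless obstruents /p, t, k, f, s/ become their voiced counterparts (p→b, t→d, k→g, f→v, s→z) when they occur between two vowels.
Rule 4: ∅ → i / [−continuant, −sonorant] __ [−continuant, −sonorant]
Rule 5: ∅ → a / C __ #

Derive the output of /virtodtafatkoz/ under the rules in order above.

Rule 1 (post-nasal voicing): no segment meets the environment; /virtodtafatkoz/ is unchanged.
Rule 2 (regressive voicing assimilation): /d/ precedes the voiceless obstruent /t/, so it devoices to [t] by assimilation. /virtodtafatkoz/ → virtottafatkoz.
Rule 3 (intervocalic voicing): /f/ is a voiceless obstruent between vowels /a/ and /a/, so it voices to [v]. /virtottafatkoz/ → virtottavatkoz.
Rule 4 (stop-cluster i-epenthesis): /t/ and /t/ form a stop–stop cluster, so [i] is inserted between them. /t/ and /k/ form a stop–stop cluster, so [i] is inserted between them. /virtottavatkoz/ → virtotitavatikoz.
Rule 5 (final a-epenthesis): the form ends in the consonant /z/, so [a] is inserted word-finally. /virtotitavatikoz/ → virtotitavatikoza.

virtotitavatikoza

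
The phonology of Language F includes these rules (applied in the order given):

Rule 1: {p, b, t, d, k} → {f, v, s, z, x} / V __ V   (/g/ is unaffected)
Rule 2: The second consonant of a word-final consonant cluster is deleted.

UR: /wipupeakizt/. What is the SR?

wifufeaxiz

Rule 1 (intervocalic spirantization): /p/ is a stop between vowels /i/ and /u/, so it spirantizes to the fricative [f]. /p/ is a stop between vowels /u/ and /e/, so it spirantizes to the fricative [f]. /k/ is a stop between vowels /a/ and /i/, so it spirantizes to the fricative [x]. /wipupeakizt/ → wifufeaxizt.
Rule 2 (final cluster simplification): /t/ is the second consonant of a word-final cluster /zt/, so it deletes. /wifufeaxizt/ → wifufeaxiz.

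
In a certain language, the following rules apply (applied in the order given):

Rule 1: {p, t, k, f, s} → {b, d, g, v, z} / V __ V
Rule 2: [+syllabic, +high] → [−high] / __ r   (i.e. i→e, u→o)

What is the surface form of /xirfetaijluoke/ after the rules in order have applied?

Rule 1 (intervocalic voicing): /t/ is a voiceless obstruent between vowels /e/ and /a/, so it voices to [d]. /k/ is a voiceless obstruent between vowels /o/ and /e/, so it voices to [g]. /xirfetaijluoke/ → xirfedaijluoge.
Rule 2 (pre-rhotic lowering): /i/ is a high vowel immediately before /r/, so it lowers to [e]. /xirfedaijluoge/ → xerfedaijluoge.

xerfedaijluoge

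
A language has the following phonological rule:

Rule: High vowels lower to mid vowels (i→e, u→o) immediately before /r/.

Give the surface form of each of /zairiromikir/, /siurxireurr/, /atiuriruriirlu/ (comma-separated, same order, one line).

/zairiromikir/: /i/ is a high vowel immediately before /r/, so it lowers to [e]. /i/ is a high vowel immediately before /r/, so it lowers to [e]. /i/ is a high vowel immediately before /r/, so it lowers to [e]. → [zaereromiker].
/siurxireurr/: /u/ is a high vowel immediately before /r/, so it lowers to [o]. /i/ is a high vowel immediately before /r/, so it lowers to [e]. /u/ is a high vowel immediately before /r/, so it lowers to [o]. → [siorxereorr].
/atiuriruriirlu/: /u/ is a high vowel immediately before /r/, so it lowers to [o]. /i/ is a high vowel immediately before /r/, so it lowers to [e]. /u/ is a high vowel immediately before /r/, so it lowers to [o]. /i/ is a high vowel immediately before /r/, so it lowers to [e]. → [atiorerorierlu].

zaereromiker, siorxereorr, atiorerorierlu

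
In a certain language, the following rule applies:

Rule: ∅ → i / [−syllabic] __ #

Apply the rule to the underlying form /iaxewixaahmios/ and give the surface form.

iaxewixaahmiosi

the form ends in the consonant /s/, so [i] is inserted word-finally.
Surface form: [iaxewixaahmiosi].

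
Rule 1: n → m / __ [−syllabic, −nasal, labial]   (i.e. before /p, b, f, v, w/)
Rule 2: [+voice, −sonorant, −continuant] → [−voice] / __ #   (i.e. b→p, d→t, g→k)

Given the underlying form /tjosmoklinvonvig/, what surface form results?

Rule 1 (nasal place assimilation): /n/ precedes the labial consonant /v/, so it assimilates in place to [m]. /n/ precedes the labial consonant /v/, so it assimilates in place to [m]. /tjosmoklinvonvig/ → tjosmoklimvomvig.
Rule 2 (final devoicing): /g/ is a voiced stop in word-final position, so it devoices to [k]. /tjosmoklimvomvig/ → tjosmoklimvomvik.

tjosmoklimvomvik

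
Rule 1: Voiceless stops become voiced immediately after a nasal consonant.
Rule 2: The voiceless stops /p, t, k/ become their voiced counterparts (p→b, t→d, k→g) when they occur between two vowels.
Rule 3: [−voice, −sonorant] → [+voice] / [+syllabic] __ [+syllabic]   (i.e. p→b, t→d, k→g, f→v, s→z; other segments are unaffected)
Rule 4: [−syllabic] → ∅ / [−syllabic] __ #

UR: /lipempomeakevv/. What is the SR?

Rule 1 (post-nasal voicing): /p/ is a voiceless stop immediately after the nasal /m/, so it voices to [b]. /lipempomeakevv/ → lipembomeakevv.
Rule 2 (intervocalic voicing): /p/ is a voiceless stop between vowels /i/ and /e/, so it voices to [b]. /k/ is a voiceless stop between vowels /a/ and /e/, so it voices to [g]. /lipembomeakevv/ → libembomeagevv.
Rule 3 (intervocalic voicing): no segment meets the environment; /libembomeagevv/ is unchanged.
Rule 4 (final cluster simplification): /v/ is the second consonant of a word-final cluster /vv/, so it deletes. /libembomeagevv/ → libembomeagev.

libembomeagev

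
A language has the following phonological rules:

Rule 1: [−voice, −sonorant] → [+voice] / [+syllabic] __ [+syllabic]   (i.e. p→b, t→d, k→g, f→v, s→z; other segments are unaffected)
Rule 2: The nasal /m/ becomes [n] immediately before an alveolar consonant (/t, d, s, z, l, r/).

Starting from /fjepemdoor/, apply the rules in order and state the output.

fjebendoor

Rule 1 (intervocalic voicing): /p/ is a voiceless obstruent between vowels /e/ and /e/, so it voices to [b]. /fjepemdoor/ → fjebemdoor.
Rule 2 (nasal place assimilation): /m/ precedes the alveolar consonant /d/, so it assimilates in place to [n]. /fjebemdoor/ → fjebendoor.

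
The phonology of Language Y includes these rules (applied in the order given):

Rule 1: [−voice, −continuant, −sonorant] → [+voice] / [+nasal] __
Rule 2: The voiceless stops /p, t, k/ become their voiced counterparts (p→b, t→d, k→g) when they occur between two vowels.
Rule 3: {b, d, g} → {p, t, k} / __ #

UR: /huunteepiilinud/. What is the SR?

Rule 1 (post-nasal voicing): /t/ is a voiceless stop immediately after the nasal /n/, so it voices to [d]. /huunteepiilinud/ → huundeepiilinud.
Rule 2 (intervocalic voicing): /p/ is a voiceless stop between vowels /e/ and /i/, so it voices to [b]. /huundeepiilinud/ → huundeebiilinud.
Rule 3 (final devoicing): /d/ is a voiced stop in word-final position, so it devoices to [t]. /huundeebiilinud/ → huundeebiilinut.

huundeebiilinut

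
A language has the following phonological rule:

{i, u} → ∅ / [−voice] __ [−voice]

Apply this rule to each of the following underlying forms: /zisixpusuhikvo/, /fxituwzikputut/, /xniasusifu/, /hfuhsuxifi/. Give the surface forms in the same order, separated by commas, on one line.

zisxpshkvo, fxtuwzikptt, xniassfu, hfhsxfi

/zisixpusuhikvo/: /i/ is a high vowel flanked by voiceless consonants /s/ and /x/, so it deletes. /u/ is a high vowel flanked by voiceless consonants /p/ and /s/, so it deletes. /u/ is a high vowel flanked by voiceless consonants /s/ and /h/, so it deletes. /i/ is a high vowel flanked by voiceless consonants /h/ and /k/, so it deletes. → [zisxpshkvo].
/fxituwzikputut/: /i/ is a high vowel flanked by voiceless consonants /x/ and /t/, so it deletes. /u/ is a high vowel flanked by voiceless consonants /p/ and /t/, so it deletes. /u/ is a high vowel flanked by voiceless consonants /t/ and /t/, so it deletes. → [fxtuwzikptt].
/xniasusifu/: /u/ is a high vowel flanked by voiceless consonants /s/ and /s/, so it deletes. /i/ is a high vowel flanked by voiceless consonants /s/ and /f/, so it deletes. → [xniassfu].
/hfuhsuxifi/: /u/ is a high vowel flanked by voiceless consonants /f/ and /h/, so it deletes. /u/ is a high vowel flanked by voiceless consonants /s/ and /x/, so it deletes. /i/ is a high vowel flanked by voiceless consonants /x/ and /f/, so it deletes. → [hfhsxfi].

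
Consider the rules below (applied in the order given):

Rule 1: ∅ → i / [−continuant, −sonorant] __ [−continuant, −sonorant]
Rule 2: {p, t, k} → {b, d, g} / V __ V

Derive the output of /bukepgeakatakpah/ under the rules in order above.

Rule 1 (stop-cluster i-epenthesis): /p/ and /g/ form a stop–stop cluster, so [i] is inserted between them. /k/ and /p/ form a stop–stop cluster, so [i] is inserted between them. /bukepgeakatakpah/ → bukepigeakatakipah.
Rule 2 (intervocalic voicing): /k/ is a voiceless stop between vowels /u/ and /e/, so it voices to [g]. /p/ is a voiceless stop between vowels /e/ and /i/, so it voices to [b]. /k/ is a voiceless stop between vowels /a/ and /a/, so it voices to [g]. /t/ is a voiceless stop between vowels /a/ and /a/, so it voices to [d]. /k/ is a voiceless stop between vowels /a/ and /i/, so it voices to [g]. /p/ is a voiceless stop between vowels /i/ and /a/, so it voices to [b]. /bukepigeakatakipah/ → bugebigeagadagibah.

bugebigeagadagibah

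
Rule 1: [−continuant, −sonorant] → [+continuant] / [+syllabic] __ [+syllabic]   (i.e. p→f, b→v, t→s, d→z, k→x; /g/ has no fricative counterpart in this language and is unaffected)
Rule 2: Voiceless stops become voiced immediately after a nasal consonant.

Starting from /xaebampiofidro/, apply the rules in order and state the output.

Rule 1 (intervocalic spirantization): /b/ is a stop between vowels /e/ and /a/, so it spirantizes to the fricative [v]. /xaebampiofidro/ → xaevampiofidro.
Rule 2 (post-nasal voicing): /p/ is a voiceless stop immediately after the nasal /m/, so it voices to [b]. /xaevampiofidro/ → xaevambiofidro.

xaevambiofidro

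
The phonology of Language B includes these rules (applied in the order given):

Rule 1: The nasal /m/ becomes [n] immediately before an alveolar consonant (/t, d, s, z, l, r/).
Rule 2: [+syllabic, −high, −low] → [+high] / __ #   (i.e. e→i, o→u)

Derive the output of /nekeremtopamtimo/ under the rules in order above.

Rule 1 (nasal place assimilation): /m/ precedes the alveolar consonant /t/, so it assimilates in place to [n]. /m/ precedes the alveolar consonant /t/, so it assimilates in place to [n]. /nekeremtopamtimo/ → nekerentopantimo.
Rule 2 (final vowel raising): /o/ is a mid vowel in word-final position, so it raises to [u]. /nekerentopantimo/ → nekerentopantimu.

nekerentopantimu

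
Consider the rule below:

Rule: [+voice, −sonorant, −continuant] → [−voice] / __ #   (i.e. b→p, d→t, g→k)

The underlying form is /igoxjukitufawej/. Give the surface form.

igoxjukitufawej

No segment of /igoxjukitufawej/ meets the structural description of the rule, so the form surfaces unchanged.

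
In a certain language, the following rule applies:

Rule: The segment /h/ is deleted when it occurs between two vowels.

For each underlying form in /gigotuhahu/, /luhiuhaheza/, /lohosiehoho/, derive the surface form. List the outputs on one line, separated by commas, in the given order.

gigotuau, luiuaeza, loosieoo

/gigotuhahu/: /h/ occurs between vowels /u/ and /a/, so it deletes. /h/ occurs between vowels /a/ and /u/, so it deletes. → [gigotuau].
/luhiuhaheza/: /h/ occurs between vowels /u/ and /i/, so it deletes. /h/ occurs between vowels /u/ and /a/, so it deletes. /h/ occurs between vowels /a/ and /e/, so it deletes. → [luiuaeza].
/lohosiehoho/: /h/ occurs between vowels /o/ and /o/, so it deletes. /h/ occurs between vowels /e/ and /o/, so it deletes. /h/ occurs between vowels /o/ and /o/, so it deletes. → [loosieoo].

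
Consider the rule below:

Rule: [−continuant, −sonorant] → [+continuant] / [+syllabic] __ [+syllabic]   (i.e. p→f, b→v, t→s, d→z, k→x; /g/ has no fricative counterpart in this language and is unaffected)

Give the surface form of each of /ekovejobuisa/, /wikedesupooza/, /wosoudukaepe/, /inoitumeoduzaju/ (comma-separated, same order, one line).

/ekovejobuisa/: /k/ is a stop between vowels /e/ and /o/, so it spirantizes to the fricative [x]. /b/ is a stop between vowels /o/ and /u/, so it spirantizes to the fricative [v]. → [exovejovuisa].
/wikedesupooza/: /k/ is a stop between vowels /i/ and /e/, so it spirantizes to the fricative [x]. /d/ is a stop between vowels /e/ and /e/, so it spirantizes to the fricative [z]. /p/ is a stop between vowels /u/ and /o/, so it spirantizes to the fricative [f]. → [wixezesufooza].
/wosoudukaepe/: /d/ is a stop between vowels /u/ and /u/, so it spirantizes to the fricative [z]. /k/ is a stop between vowels /u/ and /a/, so it spirantizes to the fricative [x]. /p/ is a stop between vowels /e/ and /e/, so it spirantizes to the fricative [f]. → [wosouzuxaefe].
/inoitumeoduzaju/: /t/ is a stop between vowels /i/ and /u/, so it spirantizes to the fricative [s]. /d/ is a stop between vowels /o/ and /u/, so it spirantizes to the fricative [z]. → [inoisumeozuzaju].

exovejovuisa, wixezesufooza, wosouzuxaefe, inoisumeozuzaju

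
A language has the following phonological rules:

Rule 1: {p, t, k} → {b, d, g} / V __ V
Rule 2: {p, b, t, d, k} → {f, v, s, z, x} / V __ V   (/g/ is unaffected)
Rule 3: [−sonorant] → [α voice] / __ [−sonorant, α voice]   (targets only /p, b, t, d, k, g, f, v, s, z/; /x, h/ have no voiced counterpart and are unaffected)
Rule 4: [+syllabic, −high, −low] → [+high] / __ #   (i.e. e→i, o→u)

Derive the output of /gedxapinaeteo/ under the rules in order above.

getxavinaezeu

Rule 1 (intervocalic voicing): /p/ is a voiceless stop between vowels /a/ and /i/, so it voices to [b]. /t/ is a voiceless stop between vowels /e/ and /e/, so it voices to [d]. /gedxapinaeteo/ → gedxabinaedeo.
Rule 2 (intervocalic spirantization): /b/ is a stop between vowels /a/ and /i/, so it spirantizes to the fricative [v]. /d/ is a stop between vowels /e/ and /e/, so it spirantizes to the fricative [z]. /gedxabinaedeo/ → gedxavinaezeo.
Rule 3 (regressive voicing assimilation): /d/ precedes the voiceless obstruent /x/, so it devoices to [t] by assimilation. /gedxavinaezeo/ → getxavinaezeo.
Rule 4 (final vowel raising): /o/ is a mid vowel in word-final position, so it raises to [u]. /getxavinaezeo/ → getxavinaezeu.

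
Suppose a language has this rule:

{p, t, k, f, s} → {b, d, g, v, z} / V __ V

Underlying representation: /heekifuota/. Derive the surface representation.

heegivuoda

/k/ is a voiceless obstruent between vowels /e/ and /i/, so it voices to [g].
/f/ is a voiceless obstruent between vowels /i/ and /u/, so it voices to [v].
/t/ is a voiceless obstruent between vowels /o/ and /a/, so it voices to [d].
Surface form: [heegivuoda].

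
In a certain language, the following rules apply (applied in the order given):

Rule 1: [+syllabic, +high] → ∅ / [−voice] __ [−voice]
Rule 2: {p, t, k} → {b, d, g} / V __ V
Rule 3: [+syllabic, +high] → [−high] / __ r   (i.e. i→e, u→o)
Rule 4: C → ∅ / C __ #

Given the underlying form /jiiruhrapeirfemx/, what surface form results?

Rule 1 (high vowel syncope): no segment meets the environment; /jiiruhrapeirfemx/ is unchanged.
Rule 2 (intervocalic voicing): /p/ is a voiceless stop between vowels /a/ and /e/, so it voices to [b]. /jiiruhrapeirfemx/ → jiiruhrabeirfemx.
Rule 3 (pre-rhotic lowering): /i/ is a high vowel immediately before /r/, so it lowers to [e]. /i/ is a high vowel immediately before /r/, so it lowers to [e]. /jiiruhrabeirfemx/ → jieruhrabeerfemx.
Rule 4 (final cluster simplification): /x/ is the second consonant of a word-final cluster /mx/, so it deletes. /jieruhrabeerfemx/ → jieruhrabeerfem.

jieruhrabeerfem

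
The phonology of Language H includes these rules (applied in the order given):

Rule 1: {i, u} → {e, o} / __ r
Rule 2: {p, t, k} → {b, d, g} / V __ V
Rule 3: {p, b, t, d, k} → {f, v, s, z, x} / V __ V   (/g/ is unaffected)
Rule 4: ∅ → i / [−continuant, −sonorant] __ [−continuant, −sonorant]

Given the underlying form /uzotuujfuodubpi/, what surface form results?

Rule 1 (pre-rhotic lowering): no segment meets the environment; /uzotuujfuodubpi/ is unchanged.
Rule 2 (intervocalic voicing): /t/ is a voiceless stop between vowels /o/ and /u/, so it voices to [d]. /uzotuujfuodubpi/ → uzoduujfuodubpi.
Rule 3 (intervocalic spirantization): /d/ is a stop between vowels /o/ and /u/, so it spirantizes to the fricative [z]. /d/ is a stop between vowels /o/ and /u/, so it spirantizes to the fricative [z]. /uzoduujfuodubpi/ → uzozuujfuozubpi.
Rule 4 (stop-cluster i-epenthesis): /b/ and /p/ form a stop–stop cluster, so [i] is inserted between them. /uzozuujfuozubpi/ → uzozuujfuozubipi.

uzozuujfuozubipi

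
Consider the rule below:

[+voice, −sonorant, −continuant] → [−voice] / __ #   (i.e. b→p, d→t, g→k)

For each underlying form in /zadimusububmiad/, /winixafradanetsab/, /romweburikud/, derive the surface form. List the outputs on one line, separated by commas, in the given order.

zadimusububmiat, winixafradanetsap, romweburikut

/zadimusububmiad/: /d/ is a voiced stop in word-final position, so it devoices to [t]. → [zadimusububmiat].
/winixafradanetsab/: /b/ is a voiced stop in word-final position, so it devoices to [p]. → [winixafradanetsap].
/romweburikud/: /d/ is a voiced stop in word-final position, so it devoices to [t]. → [romweburikut].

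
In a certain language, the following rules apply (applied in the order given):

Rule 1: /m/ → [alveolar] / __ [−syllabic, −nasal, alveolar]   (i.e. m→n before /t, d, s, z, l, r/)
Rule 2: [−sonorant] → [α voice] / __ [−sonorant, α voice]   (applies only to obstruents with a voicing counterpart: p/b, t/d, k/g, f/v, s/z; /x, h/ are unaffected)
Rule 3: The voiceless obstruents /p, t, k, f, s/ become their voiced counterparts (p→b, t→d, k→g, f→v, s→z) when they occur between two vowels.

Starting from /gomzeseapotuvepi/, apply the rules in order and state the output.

Rule 1 (nasal place assimilation): /m/ precedes the alveolar consonant /z/, so it assimilates in place to [n]. /gomzeseapotuvepi/ → gonzeseapotuvepi.
Rule 2 (regressive voicing assimilation): no segment meets the environment; /gonzeseapotuvepi/ is unchanged.
Rule 3 (intervocalic voicing): /s/ is a voiceless obstruent between vowels /e/ and /e/, so it voices to [z]. /p/ is a voiceless obstruent between vowels /a/ and /o/, so it voices to [b]. /t/ is a voiceless obstruent between vowels /o/ and /u/, so it voices to [d]. /p/ is a voiceless obstruent between vowels /e/ and /i/, so it voices to [b]. /gonzeseapotuvepi/ → gonzezeaboduvebi.

gonzezeaboduvebi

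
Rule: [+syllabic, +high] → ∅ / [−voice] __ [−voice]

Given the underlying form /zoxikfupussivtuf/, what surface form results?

/i/ is a high vowel flanked by voiceless consonants /x/ and /k/, so it deletes.
/u/ is a high vowel flanked by voiceless consonants /f/ and /p/, so it deletes.
/u/ is a high vowel flanked by voiceless consonants /p/ and /s/, so it deletes.
/u/ is a high vowel flanked by voiceless consonants /t/ and /f/, so it deletes.
The other instance of /i/ does not occur in the required environment and remains unchanged.
Surface form: [zoxkfpssivtf].

zoxkfpssivtf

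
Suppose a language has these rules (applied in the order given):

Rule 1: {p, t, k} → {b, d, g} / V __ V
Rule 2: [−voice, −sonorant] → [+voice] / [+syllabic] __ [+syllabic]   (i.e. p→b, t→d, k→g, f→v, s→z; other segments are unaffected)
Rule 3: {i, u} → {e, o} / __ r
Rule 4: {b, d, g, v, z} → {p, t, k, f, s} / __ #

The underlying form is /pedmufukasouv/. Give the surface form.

pedmuvugazouf

Rule 1 (intervocalic voicing): /k/ is a voiceless stop between vowels /u/ and /a/, so it voices to [g]. /pedmufukasouv/ → pedmufugasouv.
Rule 2 (intervocalic voicing): /f/ is a voiceless obstruent between vowels /u/ and /u/, so it voices to [v]. /s/ is a voiceless obstruent between vowels /a/ and /o/, so it voices to [z]. /pedmufugasouv/ → pedmuvugazouv.
Rule 3 (pre-rhotic lowering): no segment meets the environment; /pedmuvugazouv/ is unchanged.
Rule 4 (final devoicing): /v/ is a voiced obstruent in word-final position, so it devoices to [f]. /pedmuvugazouv/ → pedmuvugazouf.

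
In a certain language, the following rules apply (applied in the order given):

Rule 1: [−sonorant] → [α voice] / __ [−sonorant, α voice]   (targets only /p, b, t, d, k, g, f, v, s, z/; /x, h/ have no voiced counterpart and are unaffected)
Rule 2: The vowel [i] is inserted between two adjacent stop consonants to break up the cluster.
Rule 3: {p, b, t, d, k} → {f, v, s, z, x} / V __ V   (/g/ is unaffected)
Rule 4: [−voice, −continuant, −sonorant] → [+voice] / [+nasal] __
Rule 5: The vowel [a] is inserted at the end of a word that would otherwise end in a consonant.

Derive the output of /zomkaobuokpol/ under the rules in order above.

Rule 1 (regressive voicing assimilation): no segment meets the environment; /zomkaobuokpol/ is unchanged.
Rule 2 (stop-cluster i-epenthesis): /k/ and /p/ form a stop–stop cluster, so [i] is inserted between them. /zomkaobuokpol/ → zomkaobuokipol.
Rule 3 (intervocalic spirantization): /b/ is a stop between vowels /o/ and /u/, so it spirantizes to the fricative [v]. /k/ is a stop between vowels /o/ and /i/, so it spirantizes to the fricative [x]. /p/ is a stop between vowels /i/ and /o/, so it spirantizes to the fricative [f]. /zomkaobuokipol/ → zomkaovuoxifol.
Rule 4 (post-nasal voicing): /k/ is a voiceless stop immediately after the nasal /m/, so it voices to [g]. /zomkaovuoxifol/ → zomgaovuoxifol.
Rule 5 (final a-epenthesis): the form ends in the consonant /l/, so [a] is inserted word-finally. /zomgaovuoxifol/ → zomgaovuoxifola.

zomgaovuoxifola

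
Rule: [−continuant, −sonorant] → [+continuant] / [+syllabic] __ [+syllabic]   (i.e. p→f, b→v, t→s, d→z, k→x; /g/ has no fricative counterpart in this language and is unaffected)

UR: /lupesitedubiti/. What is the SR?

/p/ is a stop between vowels /u/ and /e/, so it spirantizes to the fricative [f].
/t/ is a stop between vowels /i/ and /e/, so it spirantizes to the fricative [s].
/d/ is a stop between vowels /e/ and /u/, so it spirantizes to the fricative [z].
/b/ is a stop between vowels /u/ and /i/, so it spirantizes to the fricative [v].
/t/ is a stop between vowels /i/ and /i/, so it spirantizes to the fricative [s].
Surface form: [lufesisezuvisi].

lufesisezuvisi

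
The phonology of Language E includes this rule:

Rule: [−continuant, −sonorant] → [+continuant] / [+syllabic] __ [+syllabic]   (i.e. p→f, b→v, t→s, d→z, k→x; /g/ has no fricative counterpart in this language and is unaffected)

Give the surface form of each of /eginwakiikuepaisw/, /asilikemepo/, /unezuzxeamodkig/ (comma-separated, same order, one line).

/eginwakiikuepaisw/: /k/ is a stop between vowels /a/ and /i/, so it spirantizes to the fricative [x]. /k/ is a stop between vowels /i/ and /u/, so it spirantizes to the fricative [x]. /p/ is a stop between vowels /e/ and /a/, so it spirantizes to the fricative [f]. → [eginwaxiixuefaisw].
/asilikemepo/: /k/ is a stop between vowels /i/ and /e/, so it spirantizes to the fricative [x]. /p/ is a stop between vowels /e/ and /o/, so it spirantizes to the fricative [f]. → [asilixemefo].
/unezuzxeamodkig/: the rule's environment is not met; surfaces unchanged as [unezuzxeamodkig].

eginwaxiixuefaisw, asilixemefo, unezuzxeamodkig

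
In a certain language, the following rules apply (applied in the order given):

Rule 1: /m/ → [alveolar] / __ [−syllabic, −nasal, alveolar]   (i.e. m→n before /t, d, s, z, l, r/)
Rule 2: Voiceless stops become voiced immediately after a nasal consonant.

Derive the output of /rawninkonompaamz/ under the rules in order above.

rawningonombaanz

Rule 1 (nasal place assimilation): /m/ precedes the alveolar consonant /z/, so it assimilates in place to [n]. /rawninkonompaamz/ → rawninkonompaanz.
Rule 2 (post-nasal voicing): /k/ is a voiceless stop immediately after the nasal /n/, so it voices to [g]. /p/ is a voiceless stop immediately after the nasal /m/, so it voices to [b]. /rawninkonompaanz/ → rawningonombaanz.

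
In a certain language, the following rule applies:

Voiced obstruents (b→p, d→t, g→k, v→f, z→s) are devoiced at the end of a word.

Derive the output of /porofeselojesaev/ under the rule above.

/v/ is a voiced obstruent in word-final position, so it devoices to [f].
Surface form: [porofeselojesaef].

porofeselojesaef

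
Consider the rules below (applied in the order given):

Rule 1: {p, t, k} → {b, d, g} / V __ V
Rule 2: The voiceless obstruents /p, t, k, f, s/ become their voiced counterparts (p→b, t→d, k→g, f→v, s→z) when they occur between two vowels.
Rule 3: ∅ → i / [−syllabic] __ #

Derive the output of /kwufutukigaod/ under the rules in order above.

kwuvudugigaodi

Rule 1 (intervocalic voicing): /t/ is a voiceless stop between vowels /u/ and /u/, so it voices to [d]. /k/ is a voiceless stop between vowels /u/ and /i/, so it voices to [g]. /kwufutukigaod/ → kwufudugigaod.
Rule 2 (intervocalic voicing): /f/ is a voiceless obstruent between vowels /u/ and /u/, so it voices to [v]. /kwufudugigaod/ → kwuvudugigaod.
Rule 3 (final i-epenthesis): the form ends in the consonant /d/, so [i] is inserted word-finally. /kwuvudugigaod/ → kwuvudugigaodi.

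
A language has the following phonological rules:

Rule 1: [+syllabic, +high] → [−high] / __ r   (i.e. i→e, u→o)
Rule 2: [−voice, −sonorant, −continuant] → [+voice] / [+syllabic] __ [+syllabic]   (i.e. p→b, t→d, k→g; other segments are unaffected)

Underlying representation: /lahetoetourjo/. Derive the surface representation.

Rule 1 (pre-rhotic lowering): /u/ is a high vowel immediately before /r/, so it lowers to [o]. /lahetoetourjo/ → lahetoetoorjo.
Rule 2 (intervocalic voicing): /t/ is a voiceless stop between vowels /e/ and /o/, so it voices to [d]. /t/ is a voiceless stop between vowels /e/ and /o/, so it voices to [d]. /lahetoetoorjo/ → lahedoedoorjo.

lahedoedoorjo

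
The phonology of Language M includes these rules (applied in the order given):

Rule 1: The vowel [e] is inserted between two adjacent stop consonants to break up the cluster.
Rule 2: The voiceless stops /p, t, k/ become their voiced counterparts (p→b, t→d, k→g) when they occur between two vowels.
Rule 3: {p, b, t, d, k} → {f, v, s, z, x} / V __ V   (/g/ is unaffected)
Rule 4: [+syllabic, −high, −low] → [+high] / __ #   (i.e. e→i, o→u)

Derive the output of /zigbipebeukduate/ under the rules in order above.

zigeviveveugezuazi

Rule 1 (stop-cluster e-epenthesis): /g/ and /b/ form a stop–stop cluster, so [e] is inserted between them. /k/ and /d/ form a stop–stop cluster, so [e] is inserted between them. /zigbipebeukduate/ → zigebipebeukeduate.
Rule 2 (intervocalic voicing): /p/ is a voiceless stop between vowels /i/ and /e/, so it voices to [b]. /k/ is a voiceless stop between vowels /u/ and /e/, so it voices to [g]. /t/ is a voiceless stop between vowels /a/ and /e/, so it voices to [d]. /zigebipebeukeduate/ → zigebibebeugeduade.
Rule 3 (intervocalic spirantization): /b/ is a stop between vowels /e/ and /i/, so it spirantizes to the fricative [v]. /b/ is a stop between vowels /i/ and /e/, so it spirantizes to the fricative [v]. /b/ is a stop between vowels /e/ and /e/, so it spirantizes to the fricative [v]. /d/ is a stop between vowels /e/ and /u/, so it spirantizes to the fricative [z]. /d/ is a stop between vowels /a/ and /e/, so it spirantizes to the fricative [z]. /zigebibebeugeduade/ → zigeviveveugezuaze.
Rule 4 (final vowel raising): /e/ is a mid vowel in word-final position, so it raises to [i]. /zigeviveveugezuaze/ → zigeviveveugezuazi.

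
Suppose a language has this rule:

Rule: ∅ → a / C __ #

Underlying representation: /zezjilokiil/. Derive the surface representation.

zezjilokiila

the form ends in the consonant /l/, so [a] is inserted word-finally.
Surface form: [zezjilokiila].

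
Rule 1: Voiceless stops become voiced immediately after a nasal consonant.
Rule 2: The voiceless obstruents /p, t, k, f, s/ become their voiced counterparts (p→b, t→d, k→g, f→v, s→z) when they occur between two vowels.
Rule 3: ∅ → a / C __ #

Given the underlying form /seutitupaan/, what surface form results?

seudidubaana

Rule 1 (post-nasal voicing): no segment meets the environment; /seutitupaan/ is unchanged.
Rule 2 (intervocalic voicing): /t/ is a voiceless obstruent between vowels /u/ and /i/, so it voices to [d]. /t/ is a voiceless obstruent between vowels /i/ and /u/, so it voices to [d]. /p/ is a voiceless obstruent between vowels /u/ and /a/, so it voices to [b]. /seutitupaan/ → seudidubaan.
Rule 3 (final a-epenthesis): the form ends in the consonant /n/, so [a] is inserted word-finally. /seudidubaan/ → seudidubaana.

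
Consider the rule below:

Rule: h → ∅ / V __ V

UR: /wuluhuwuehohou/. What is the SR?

/h/ occurs between vowels /u/ and /u/, so it deletes.
/h/ occurs between vowels /e/ and /o/, so it deletes.
/h/ occurs between vowels /o/ and /o/, so it deletes.
Surface form: [wuluuwueoou].

wuluuwueoou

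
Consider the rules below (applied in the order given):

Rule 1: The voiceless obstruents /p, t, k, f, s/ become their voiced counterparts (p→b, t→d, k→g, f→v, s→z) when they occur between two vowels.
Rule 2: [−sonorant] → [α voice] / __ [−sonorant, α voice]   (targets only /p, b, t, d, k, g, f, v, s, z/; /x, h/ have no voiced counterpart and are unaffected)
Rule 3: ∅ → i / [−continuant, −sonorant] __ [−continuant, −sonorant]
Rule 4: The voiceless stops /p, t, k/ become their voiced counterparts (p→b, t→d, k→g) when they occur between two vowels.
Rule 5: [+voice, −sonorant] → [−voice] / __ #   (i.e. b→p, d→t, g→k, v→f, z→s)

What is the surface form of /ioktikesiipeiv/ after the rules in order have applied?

Rule 1 (intervocalic voicing): /k/ is a voiceless obstruent between vowels /i/ and /e/, so it voices to [g]. /s/ is a voiceless obstruent between vowels /e/ and /i/, so it voices to [z]. /p/ is a voiceless obstruent between vowels /i/ and /e/, so it voices to [b]. /ioktikesiipeiv/ → ioktigeziibeiv.
Rule 2 (regressive voicing assimilation): no segment meets the environment; /ioktigeziibeiv/ is unchanged.
Rule 3 (stop-cluster i-epenthesis): /k/ and /t/ form a stop–stop cluster, so [i] is inserted between them. /ioktigeziibeiv/ → iokitigeziibeiv.
Rule 4 (intervocalic voicing): /k/ is a voiceless stop between vowels /o/ and /i/, so it voices to [g]. /t/ is a voiceless stop between vowels /i/ and /i/, so it voices to [d]. /iokitigeziibeiv/ → iogidigeziibeiv.
Rule 5 (final devoicing): /v/ is a voiced obstruent in word-final position, so it devoices to [f]. /iogidigeziibeiv/ → iogidigeziibeif.

iogidigeziibeif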